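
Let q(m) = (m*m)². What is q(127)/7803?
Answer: 260144641/7803 ≈ 33339.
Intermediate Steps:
q(m) = m⁴ (q(m) = (m²)² = m⁴)
q(127)/7803 = 127⁴/7803 = 260144641*(1/7803) = 260144641/7803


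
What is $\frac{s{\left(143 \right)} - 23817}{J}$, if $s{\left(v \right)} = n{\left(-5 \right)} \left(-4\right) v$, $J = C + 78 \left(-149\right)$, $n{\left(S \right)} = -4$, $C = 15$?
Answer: $\frac{21529}{11607} \approx 1.8548$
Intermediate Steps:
$J = -11607$ ($J = 15 + 78 \left(-149\right) = 15 - 11622 = -11607$)
$s{\left(v \right)} = 16 v$ ($s{\left(v \right)} = \left(-4\right) \left(-4\right) v = 16 v$)
$\frac{s{\left(143 \right)} - 23817}{J} = \frac{16 \cdot 143 - 23817}{-11607} = \left(2288 - 23817\right) \left(- \frac{1}{11607}\right) = \left(-21529\right) \left(- \frac{1}{11607}\right) = \frac{21529}{11607}$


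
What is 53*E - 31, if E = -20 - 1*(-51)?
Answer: 1612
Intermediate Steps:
E = 31 (E = -20 + 51 = 31)
53*E - 31 = 53*31 - 31 = 1643 - 31 = 1612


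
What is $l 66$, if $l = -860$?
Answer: $-56760$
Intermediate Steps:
$l 66 = \left(-860\right) 66 = -56760$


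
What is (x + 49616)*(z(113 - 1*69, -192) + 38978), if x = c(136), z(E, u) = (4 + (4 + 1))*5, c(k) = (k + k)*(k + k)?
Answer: 4823242800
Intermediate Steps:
c(k) = 4*k² (c(k) = (2*k)*(2*k) = 4*k²)
z(E, u) = 45 (z(E, u) = (4 + 5)*5 = 9*5 = 45)
x = 73984 (x = 4*136² = 4*18496 = 73984)
(x + 49616)*(z(113 - 1*69, -192) + 38978) = (73984 + 49616)*(45 + 38978) = 123600*39023 = 4823242800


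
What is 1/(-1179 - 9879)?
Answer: -1/11058 ≈ -9.0432e-5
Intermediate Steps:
1/(-1179 - 9879) = 1/(-11058) = -1/11058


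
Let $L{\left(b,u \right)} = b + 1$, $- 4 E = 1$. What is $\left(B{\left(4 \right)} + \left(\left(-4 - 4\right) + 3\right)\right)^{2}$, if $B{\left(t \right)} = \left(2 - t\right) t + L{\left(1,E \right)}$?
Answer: $121$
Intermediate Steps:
$E = - \frac{1}{4}$ ($E = \left(- \frac{1}{4}\right) 1 = - \frac{1}{4} \approx -0.25$)
$L{\left(b,u \right)} = 1 + b$
$B{\left(t \right)} = 2 + t \left(2 - t\right)$ ($B{\left(t \right)} = \left(2 - t\right) t + \left(1 + 1\right) = t \left(2 - t\right) + 2 = 2 + t \left(2 - t\right)$)
$\left(B{\left(4 \right)} + \left(\left(-4 - 4\right) + 3\right)\right)^{2} = \left(\left(2 - 4^{2} + 2 \cdot 4\right) + \left(\left(-4 - 4\right) + 3\right)\right)^{2} = \left(\left(2 - 16 + 8\right) + \left(-8 + 3\right)\right)^{2} = \left(\left(2 - 16 + 8\right) - 5\right)^{2} = \left(-6 - 5\right)^{2} = \left(-11\right)^{2} = 121$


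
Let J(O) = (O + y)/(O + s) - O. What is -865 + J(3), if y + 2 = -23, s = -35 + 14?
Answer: -7801/9 ≈ -866.78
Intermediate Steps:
s = -21
y = -25 (y = -2 - 23 = -25)
J(O) = -O + (-25 + O)/(-21 + O) (J(O) = (O - 25)/(O - 21) - O = (-25 + O)/(-21 + O) - O = -O + (-25 + O)/(-21 + O))
-865 + J(3) = -865 + (-25 - 1*3**2 + 22*3)/(-21 + 3) = -865 + (-25 - 1*9 + 66)/(-18) = -865 - (-25 - 9 + 66)/18 = -865 - 1/18*32 = -865 - 16/9 = -7801/9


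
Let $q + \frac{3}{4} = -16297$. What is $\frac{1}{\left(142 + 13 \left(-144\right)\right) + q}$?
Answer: $- \frac{4}{72111} \approx -5.547 \cdot 10^{-5}$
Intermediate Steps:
$q = - \frac{65191}{4}$ ($q = - \frac{3}{4} - 16297 = - \frac{65191}{4} \approx -16298.0$)
$\frac{1}{\left(142 + 13 \left(-144\right)\right) + q} = \frac{1}{\left(142 + 13 \left(-144\right)\right) - \frac{65191}{4}} = \frac{1}{\left(142 - 1872\right) - \frac{65191}{4}} = \frac{1}{-1730 - \frac{65191}{4}} = \frac{1}{- \frac{72111}{4}} = - \frac{4}{72111}$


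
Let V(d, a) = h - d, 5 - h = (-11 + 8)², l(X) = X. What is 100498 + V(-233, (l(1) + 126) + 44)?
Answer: 100727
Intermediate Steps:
h = -4 (h = 5 - (-11 + 8)² = 5 - 1*(-3)² = 5 - 1*9 = 5 - 9 = -4)
V(d, a) = -4 - d
100498 + V(-233, (l(1) + 126) + 44) = 100498 + (-4 - 1*(-233)) = 100498 + (-4 + 233) = 100498 + 229 = 100727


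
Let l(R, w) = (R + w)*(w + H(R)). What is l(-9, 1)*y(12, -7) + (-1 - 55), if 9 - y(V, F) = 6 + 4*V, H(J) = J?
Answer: -2936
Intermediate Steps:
l(R, w) = (R + w)² (l(R, w) = (R + w)*(w + R) = (R + w)*(R + w) = (R + w)²)
y(V, F) = 3 - 4*V (y(V, F) = 9 - (6 + 4*V) = 9 + (-6 - 4*V) = 3 - 4*V)
l(-9, 1)*y(12, -7) + (-1 - 55) = ((-9)² + 1² + 2*(-9)*1)*(3 - 4*12) + (-1 - 55) = (81 + 1 - 18)*(3 - 48) - 56 = 64*(-45) - 56 = -2880 - 56 = -2936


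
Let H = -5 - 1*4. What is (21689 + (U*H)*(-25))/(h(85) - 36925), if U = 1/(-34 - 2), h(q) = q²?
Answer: -86731/118800 ≈ -0.73006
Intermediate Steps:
H = -9 (H = -5 - 4 = -9)
U = -1/36 (U = 1/(-36) = -1/36 ≈ -0.027778)
(21689 + (U*H)*(-25))/(h(85) - 36925) = (21689 - 1/36*(-9)*(-25))/(85² - 36925) = (21689 + (¼)*(-25))/(7225 - 36925) = (21689 - 25/4)/(-29700) = (86731/4)*(-1/29700) = -86731/118800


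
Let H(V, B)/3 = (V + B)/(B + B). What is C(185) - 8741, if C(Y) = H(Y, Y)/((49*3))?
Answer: -428308/49 ≈ -8741.0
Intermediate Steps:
H(V, B) = 3*(B + V)/(2*B) (H(V, B) = 3*((V + B)/(B + B)) = 3*((B + V)/((2*B))) = 3*((B + V)*(1/(2*B))) = 3*((B + V)/(2*B)) = 3*(B + V)/(2*B))
C(Y) = 1/49 (C(Y) = (3*(Y + Y)/(2*Y))/((49*3)) = (3*(2*Y)/(2*Y))/147 = 3*(1/147) = 1/49)
C(185) - 8741 = 1/49 - 8741 = -428308/49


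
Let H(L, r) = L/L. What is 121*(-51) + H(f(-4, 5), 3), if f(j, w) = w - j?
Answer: -6170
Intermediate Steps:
H(L, r) = 1
121*(-51) + H(f(-4, 5), 3) = 121*(-51) + 1 = -6171 + 1 = -6170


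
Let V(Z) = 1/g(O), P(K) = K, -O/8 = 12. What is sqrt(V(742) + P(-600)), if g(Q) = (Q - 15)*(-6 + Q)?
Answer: I*sqrt(8545844342)/3774 ≈ 24.495*I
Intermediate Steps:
O = -96 (O = -8*12 = -96)
g(Q) = (-15 + Q)*(-6 + Q)
V(Z) = 1/11322 (V(Z) = 1/(90 + (-96)**2 - 21*(-96)) = 1/(90 + 9216 + 2016) = 1/11322)
sqrt(V(742) + P(-600)) = sqrt(1/11322 - 600) = sqrt(-6793199/11322) = I*sqrt(8545844342)/3774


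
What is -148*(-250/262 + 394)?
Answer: -7620372/131 ≈ -58171.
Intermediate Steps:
-148*(-250/262 + 394) = -148*(-250*1/262 + 394) = -148*(-125/131 + 394) = -148*51489/131 = -7620372/131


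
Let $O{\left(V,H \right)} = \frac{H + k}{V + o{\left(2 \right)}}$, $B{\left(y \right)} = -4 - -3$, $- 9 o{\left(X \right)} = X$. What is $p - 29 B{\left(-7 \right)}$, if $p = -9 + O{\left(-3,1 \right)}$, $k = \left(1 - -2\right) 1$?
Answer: $\frac{544}{29} \approx 18.759$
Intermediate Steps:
$o{\left(X \right)} = - \frac{X}{9}$
$B{\left(y \right)} = -1$ ($B{\left(y \right)} = -4 + 3 = -1$)
$k = 3$ ($k = \left(1 + 2\right) 1 = 3 \cdot 1 = 3$)
$O{\left(V,H \right)} = \frac{3 + H}{- \frac{2}{9} + V}$ ($O{\left(V,H \right)} = \frac{H + 3}{V - \frac{2}{9}} = \frac{3 + H}{V - \frac{2}{9}} = \frac{3 + H}{- \frac{2}{9} + V}$)
$p = - \frac{297}{29}$ ($p = -9 + \frac{9 \left(3 + 1\right)}{-2 + 9 \left(-3\right)} = -9 + 9 \frac{1}{-2 - 27} \cdot 4 = -9 + 9 \frac{1}{-29} \cdot 4 = -9 + 9 \left(- \frac{1}{29}\right) 4 = -9 - \frac{36}{29} = - \frac{297}{29} \approx -10.241$)
$p - 29 B{\left(-7 \right)} = - \frac{297}{29} - -29 = - \frac{297}{29} + 29 = \frac{544}{29}$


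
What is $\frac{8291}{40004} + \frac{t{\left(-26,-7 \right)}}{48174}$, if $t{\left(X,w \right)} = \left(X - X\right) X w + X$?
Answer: $\frac{199185265}{963576348} \approx 0.20671$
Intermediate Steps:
$t{\left(X,w \right)} = X$ ($t{\left(X,w \right)} = 0 X w + X = 0 w + X = 0 + X = X$)
$\frac{8291}{40004} + \frac{t{\left(-26,-7 \right)}}{48174} = \frac{8291}{40004} - \frac{26}{48174} = 8291 \cdot \frac{1}{40004} - \frac{13}{24087} = \frac{8291}{40004} - \frac{13}{24087} = \frac{199185265}{963576348}$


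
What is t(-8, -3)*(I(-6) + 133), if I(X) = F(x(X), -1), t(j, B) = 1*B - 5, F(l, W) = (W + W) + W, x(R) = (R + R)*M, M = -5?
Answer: -1040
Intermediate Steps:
x(R) = -10*R (x(R) = (R + R)*(-5) = (2*R)*(-5) = -10*R)
F(l, W) = 3*W (F(l, W) = 2*W + W = 3*W)
t(j, B) = -5 + B (t(j, B) = B - 5 = -5 + B)
I(X) = -3 (I(X) = 3*(-1) = -3)
t(-8, -3)*(I(-6) + 133) = (-5 - 3)*(-3 + 133) = -8*130 = -1040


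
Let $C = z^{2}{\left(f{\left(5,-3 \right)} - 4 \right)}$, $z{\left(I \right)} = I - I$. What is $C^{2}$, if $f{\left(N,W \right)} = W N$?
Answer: $0$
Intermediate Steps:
$f{\left(N,W \right)} = N W$
$z{\left(I \right)} = 0$
$C = 0$ ($C = 0^{2} = 0$)
$C^{2} = 0^{2} = 0$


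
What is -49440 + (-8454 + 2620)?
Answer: -55274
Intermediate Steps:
-49440 + (-8454 + 2620) = -49440 - 5834 = -55274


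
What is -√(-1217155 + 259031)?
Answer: -2*I*√239531 ≈ -978.84*I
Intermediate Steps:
-√(-1217155 + 259031) = -√(-958124) = -2*I*√239531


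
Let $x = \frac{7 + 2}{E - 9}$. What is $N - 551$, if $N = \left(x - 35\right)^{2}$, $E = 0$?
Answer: $745$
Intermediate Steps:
$x = -1$ ($x = \frac{7 + 2}{0 - 9} = \frac{9}{-9} = 9 \left(- \frac{1}{9}\right) = -1$)
$N = 1296$ ($N = \left(-1 - 35\right)^{2} = \left(-36\right)^{2} = 1296$)
$N - 551 = 1296 - 551 = 745$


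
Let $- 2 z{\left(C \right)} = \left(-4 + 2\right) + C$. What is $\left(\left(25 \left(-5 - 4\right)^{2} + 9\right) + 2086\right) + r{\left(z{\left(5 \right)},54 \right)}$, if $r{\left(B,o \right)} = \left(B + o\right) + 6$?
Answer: $\frac{8357}{2} \approx 4178.5$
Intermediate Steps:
$z{\left(C \right)} = 1 - \frac{C}{2}$ ($z{\left(C \right)} = - \frac{\left(-4 + 2\right) + C}{2} = - \frac{-2 + C}{2} = 1 - \frac{C}{2}$)
$r{\left(B,o \right)} = 6 + B + o$
$\left(\left(25 \left(-5 - 4\right)^{2} + 9\right) + 2086\right) + r{\left(z{\left(5 \right)},54 \right)} = \left(\left(25 \left(-5 - 4\right)^{2} + 9\right) + 2086\right) + \left(6 + \left(1 - \frac{5}{2}\right) + 54\right) = \left(\left(25 \left(-9\right)^{2} + 9\right) + 2086\right) + \left(6 + \left(1 - \frac{5}{2}\right) + 54\right) = \left(\left(25 \cdot 81 + 9\right) + 2086\right) + \left(6 - \frac{3}{2} + 54\right) = \left(\left(2025 + 9\right) + 2086\right) + \frac{117}{2} = \left(2034 + 2086\right) + \frac{117}{2} = 4120 + \frac{117}{2} = \frac{8357}{2}$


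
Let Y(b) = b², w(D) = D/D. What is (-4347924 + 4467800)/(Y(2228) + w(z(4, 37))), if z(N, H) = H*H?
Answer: 119876/4963985 ≈ 0.024149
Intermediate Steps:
z(N, H) = H²
w(D) = 1
(-4347924 + 4467800)/(Y(2228) + w(z(4, 37))) = (-4347924 + 4467800)/(2228² + 1) = 119876/(4963984 + 1) = 119876/4963985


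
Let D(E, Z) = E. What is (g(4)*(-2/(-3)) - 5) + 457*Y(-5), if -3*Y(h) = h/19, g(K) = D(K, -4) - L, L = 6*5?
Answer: 1012/57 ≈ 17.754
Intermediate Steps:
L = 30
g(K) = -30 + K (g(K) = K - 1*30 = K - 30 = -30 + K)
Y(h) = -h/57 (Y(h) = -h/(3*19) = -h/57)
(g(4)*(-2/(-3)) - 5) + 457*Y(-5) = ((-30 + 4)*(-2/(-3)) - 5) + 457*(-1/57*(-5)) = (-(-52)*(-1)/3 - 5) + 457*(5/57) = (-26*⅔ - 5) + 2285/57 = (-52/3 - 5) + 2285/57 = -67/3 + 2285/57 = 1012/57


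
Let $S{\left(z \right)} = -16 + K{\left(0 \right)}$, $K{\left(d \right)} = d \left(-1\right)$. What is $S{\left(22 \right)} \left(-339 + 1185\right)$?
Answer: $-13536$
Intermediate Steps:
$K{\left(d \right)} = - d$
$S{\left(z \right)} = -16$ ($S{\left(z \right)} = -16 - 0 = -16 + 0 = -16$)
$S{\left(22 \right)} \left(-339 + 1185\right) = - 16 \left(-339 + 1185\right) = \left(-16\right) 846 = -13536$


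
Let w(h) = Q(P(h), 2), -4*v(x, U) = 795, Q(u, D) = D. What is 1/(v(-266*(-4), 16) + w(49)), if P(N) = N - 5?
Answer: -4/787 ≈ -0.0050826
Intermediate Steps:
P(N) = -5 + N
v(x, U) = -795/4 (v(x, U) = -1/4*795 = -795/4)
w(h) = 2
1/(v(-266*(-4), 16) + w(49)) = 1/(-795/4 + 2) = 1/(-787/4) = -4/787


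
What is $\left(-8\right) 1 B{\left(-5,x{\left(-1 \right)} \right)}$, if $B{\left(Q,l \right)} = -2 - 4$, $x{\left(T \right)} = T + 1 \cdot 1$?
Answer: $48$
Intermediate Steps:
$x{\left(T \right)} = 1 + T$ ($x{\left(T \right)} = T + 1 = 1 + T$)
$B{\left(Q,l \right)} = -6$
$\left(-8\right) 1 B{\left(-5,x{\left(-1 \right)} \right)} = \left(-8\right) 1 \left(-6\right) = \left(-8\right) \left(-6\right) = 48$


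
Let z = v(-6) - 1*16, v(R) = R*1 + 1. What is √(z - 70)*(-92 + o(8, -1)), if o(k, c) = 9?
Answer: -83*I*√91 ≈ -791.77*I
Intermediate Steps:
v(R) = 1 + R (v(R) = R + 1 = 1 + R)
z = -21 (z = (1 - 6) - 1*16 = -5 - 16 = -21)
√(z - 70)*(-92 + o(8, -1)) = √(-21 - 70)*(-92 + 9) = √(-91)*(-83) = (I*√91)*(-83) = -83*I*√91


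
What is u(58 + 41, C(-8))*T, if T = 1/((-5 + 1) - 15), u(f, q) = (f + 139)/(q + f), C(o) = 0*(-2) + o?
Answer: -34/247 ≈ -0.13765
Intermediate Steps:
C(o) = o (C(o) = 0 + o = o)
u(f, q) = (139 + f)/(f + q)
T = -1/19 (T = 1/(-4 - 15) = 1/(-19) = -1/19 ≈ -0.052632)
u(58 + 41, C(-8))*T = ((139 + (58 + 41))/((58 + 41) - 8))*(-1/19) = ((139 + 99)/(99 - 8))*(-1/19) = (238/91)*(-1/19) = ((1/91)*238)*(-1/19) = (34/13)*(-1/19) = -34/247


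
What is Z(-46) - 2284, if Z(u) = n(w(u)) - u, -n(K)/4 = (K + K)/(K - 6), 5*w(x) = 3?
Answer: -20134/9 ≈ -2237.1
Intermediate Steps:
w(x) = 3/5 (w(x) = (1/5)*3 = 3/5)
n(K) = -8*K/(-6 + K) (n(K) = -4*(K + K)/(K - 6) = -4*2*K/(-6 + K) = -8*K/(-6 + K))
Z(u) = 8/9 - u (Z(u) = -8*3/5/(-6 + 3/5) - u = -8*3/5/(-27/5) - u = -8*3/5*(-5/27) - u = 8/9 - u)
Z(-46) - 2284 = (8/9 - 1*(-46)) - 2284 = (8/9 + 46) - 2284 = 422/9 - 2284 = -20134/9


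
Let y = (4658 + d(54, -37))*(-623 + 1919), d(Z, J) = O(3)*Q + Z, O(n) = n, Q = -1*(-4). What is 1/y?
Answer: 1/6122304 ≈ 1.6334e-7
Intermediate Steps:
Q = 4
d(Z, J) = 12 + Z (d(Z, J) = 3*4 + Z = 12 + Z)
y = 6122304 (y = (4658 + (12 + 54))*(-623 + 1919) = (4658 + 66)*1296 = 4724*1296 = 6122304)
1/y = 1/6122304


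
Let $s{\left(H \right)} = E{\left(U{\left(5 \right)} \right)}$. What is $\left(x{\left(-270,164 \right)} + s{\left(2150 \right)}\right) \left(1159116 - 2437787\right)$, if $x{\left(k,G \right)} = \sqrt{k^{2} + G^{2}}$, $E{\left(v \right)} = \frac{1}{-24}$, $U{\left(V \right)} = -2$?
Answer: $\frac{1278671}{24} - 2557342 \sqrt{24949} \approx -4.0389 \cdot 10^{8}$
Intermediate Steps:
$E{\left(v \right)} = - \frac{1}{24}$
$x{\left(k,G \right)} = \sqrt{G^{2} + k^{2}}$
$s{\left(H \right)} = - \frac{1}{24}$
$\left(x{\left(-270,164 \right)} + s{\left(2150 \right)}\right) \left(1159116 - 2437787\right) = \left(\sqrt{164^{2} + \left(-270\right)^{2}} - \frac{1}{24}\right) \left(1159116 - 2437787\right) = \left(\sqrt{26896 + 72900} - \frac{1}{24}\right) \left(-1278671\right) = \left(\sqrt{99796} - \frac{1}{24}\right) \left(-1278671\right) = \left(2 \sqrt{24949} - \frac{1}{24}\right) \left(-1278671\right) = \left(- \frac{1}{24} + 2 \sqrt{24949}\right) \left(-1278671\right) = \frac{1278671}{24} - 2557342 \sqrt{24949}$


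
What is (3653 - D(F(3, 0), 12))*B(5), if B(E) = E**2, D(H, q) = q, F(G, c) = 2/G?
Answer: 91025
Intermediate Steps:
(3653 - D(F(3, 0), 12))*B(5) = (3653 - 1*12)*5**2 = (3653 - 12)*25 = 3641*25 = 91025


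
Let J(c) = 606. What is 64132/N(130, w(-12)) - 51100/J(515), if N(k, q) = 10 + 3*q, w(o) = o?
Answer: -10048148/3939 ≈ -2550.9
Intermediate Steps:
64132/N(130, w(-12)) - 51100/J(515) = 64132/(10 + 3*(-12)) - 51100/606 = 64132/(10 - 36) - 51100*1/606 = 64132/(-26) - 25550/303 = 64132*(-1/26) - 25550/303 = -32066/13 - 25550/303 = -10048148/3939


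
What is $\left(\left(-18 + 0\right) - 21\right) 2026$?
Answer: $-79014$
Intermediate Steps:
$\left(\left(-18 + 0\right) - 21\right) 2026 = \left(-18 - 21\right) 2026 = \left(-39\right) 2026 = -79014$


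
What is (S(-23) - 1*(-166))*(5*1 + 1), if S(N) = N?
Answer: 858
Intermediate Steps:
(S(-23) - 1*(-166))*(5*1 + 1) = (-23 - 1*(-166))*(5*1 + 1) = (-23 + 166)*(5 + 1) = 143*6 = 858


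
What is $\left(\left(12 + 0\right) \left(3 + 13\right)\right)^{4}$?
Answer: $1358954496$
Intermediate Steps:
$\left(\left(12 + 0\right) \left(3 + 13\right)\right)^{4} = \left(12 \cdot 16\right)^{4} = 192^{4} = 1358954496$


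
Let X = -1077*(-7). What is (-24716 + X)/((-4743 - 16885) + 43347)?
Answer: -17177/21719 ≈ -0.79087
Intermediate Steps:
X = 7539
(-24716 + X)/((-4743 - 16885) + 43347) = (-24716 + 7539)/((-4743 - 16885) + 43347) = -17177/(-21628 + 43347) = -17177/21719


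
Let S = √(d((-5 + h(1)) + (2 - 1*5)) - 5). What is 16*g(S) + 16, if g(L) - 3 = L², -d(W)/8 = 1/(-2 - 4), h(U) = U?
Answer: 16/3 ≈ 5.3333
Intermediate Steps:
d(W) = 4/3 (d(W) = -8/(-2 - 4) = -8/(-6) = -8*(-⅙) = 4/3)
S = I*√33/3 (S = √(4/3 - 5) = √(-11/3) = I*√33/3 ≈ 1.9149*I)
g(L) = 3 + L²
16*g(S) + 16 = 16*(3 + (I*√33/3)²) + 16 = 16*(3 - 11/3) + 16 = 16*(-⅔) + 16 = -32/3 + 16 = 16/3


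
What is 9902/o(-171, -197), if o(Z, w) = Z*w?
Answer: 9902/33687 ≈ 0.29394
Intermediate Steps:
9902/o(-171, -197) = 9902/((-171*(-197))) = 9902/33687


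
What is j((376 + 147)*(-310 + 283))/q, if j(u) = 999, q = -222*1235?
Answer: -9/2470 ≈ -0.0036437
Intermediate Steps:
q = -274170
j((376 + 147)*(-310 + 283))/q = 999/(-274170) = 999*(-1/274170) = -9/2470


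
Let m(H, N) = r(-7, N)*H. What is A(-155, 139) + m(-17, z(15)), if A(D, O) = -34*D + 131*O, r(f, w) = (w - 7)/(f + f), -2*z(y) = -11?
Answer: 657361/28 ≈ 23477.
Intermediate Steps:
z(y) = 11/2 (z(y) = -1/2*(-11) = 11/2)
r(f, w) = (-7 + w)/(2*f) (r(f, w) = (-7 + w)/((2*f)) = (-7 + w)*(1/(2*f)) = (-7 + w)/(2*f))
m(H, N) = H*(1/2 - N/14) (m(H, N) = ((1/2)*(-7 + N)/(-7))*H = ((1/2)*(-1/7)*(-7 + N))*H = (1/2 - N/14)*H = H*(1/2 - N/14))
A(-155, 139) + m(-17, z(15)) = (-34*(-155) + 131*139) + (1/14)*(-17)*(7 - 1*11/2) = (5270 + 18209) + (1/14)*(-17)*(7 - 11/2) = 23479 + (1/14)*(-17)*(3/2) = 23479 - 51/28 = 657361/28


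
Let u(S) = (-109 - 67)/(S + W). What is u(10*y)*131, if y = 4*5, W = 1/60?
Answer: -125760/1091 ≈ -115.27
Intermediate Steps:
W = 1/60 ≈ 0.016667
y = 20
u(S) = -176/(1/60 + S) (u(S) = (-109 - 67)/(S + 1/60) = -176/(1/60 + S))
u(10*y)*131 = -10560/(1 + 60*(10*20))*131 = -10560/(1 + 60*200)*131 = -10560/(1 + 12000)*131 = -10560/12001*131 = -10560*1/12001*131 = -960/1091*131 = -125760/1091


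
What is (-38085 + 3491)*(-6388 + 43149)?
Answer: -1271710034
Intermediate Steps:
(-38085 + 3491)*(-6388 + 43149) = -34594*36761 = -1271710034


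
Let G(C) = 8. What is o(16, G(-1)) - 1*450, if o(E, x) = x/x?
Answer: -449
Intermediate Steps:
o(E, x) = 1
o(16, G(-1)) - 1*450 = 1 - 1*450 = 1 - 450 = -449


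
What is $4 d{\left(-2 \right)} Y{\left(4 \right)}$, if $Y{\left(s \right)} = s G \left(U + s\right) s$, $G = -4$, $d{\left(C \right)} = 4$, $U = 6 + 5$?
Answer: $-15360$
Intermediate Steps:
$U = 11$
$Y{\left(s \right)} = s^{2} \left(-44 - 4 s\right)$ ($Y{\left(s \right)} = s \left(- 4 \left(11 + s\right)\right) s = s \left(-44 - 4 s\right) s = s^{2} \left(-44 - 4 s\right)$)
$4 d{\left(-2 \right)} Y{\left(4 \right)} = 4 \cdot 4 \cdot 4 \cdot 4^{2} \left(-11 - 4\right) = 16 \cdot 4 \cdot 16 \left(-11 - 4\right) = 16 \cdot 4 \cdot 16 \left(-15\right) = 16 \left(-960\right) = -15360$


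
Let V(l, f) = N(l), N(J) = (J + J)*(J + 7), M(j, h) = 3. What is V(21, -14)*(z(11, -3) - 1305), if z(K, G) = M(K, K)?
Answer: -1531152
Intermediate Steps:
z(K, G) = 3
N(J) = 2*J*(7 + J) (N(J) = (2*J)*(7 + J) = 2*J*(7 + J))
V(l, f) = 2*l*(7 + l)
V(21, -14)*(z(11, -3) - 1305) = (2*21*(7 + 21))*(3 - 1305) = (2*21*28)*(-1302) = 1176*(-1302) = -1531152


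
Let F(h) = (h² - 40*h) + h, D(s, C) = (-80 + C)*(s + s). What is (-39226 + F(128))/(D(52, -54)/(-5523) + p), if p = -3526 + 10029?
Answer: -153727182/35930005 ≈ -4.2785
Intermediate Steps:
D(s, C) = 2*s*(-80 + C) (D(s, C) = (-80 + C)*(2*s) = 2*s*(-80 + C))
F(h) = h² - 39*h
p = 6503
(-39226 + F(128))/(D(52, -54)/(-5523) + p) = (-39226 + 128*(-39 + 128))/((2*52*(-80 - 54))/(-5523) + 6503) = (-39226 + 128*89)/((2*52*(-134))*(-1/5523) + 6503) = (-39226 + 11392)/(-13936*(-1/5523) + 6503) = -27834/(13936/5523 + 6503) = -27834/35930005/5523 = -27834*5523/35930005 = -153727182/35930005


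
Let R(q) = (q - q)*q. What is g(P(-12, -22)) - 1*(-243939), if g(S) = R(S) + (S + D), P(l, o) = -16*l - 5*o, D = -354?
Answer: 243887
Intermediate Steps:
R(q) = 0 (R(q) = 0*q = 0)
g(S) = -354 + S (g(S) = 0 + (S - 354) = 0 + (-354 + S) = -354 + S)
g(P(-12, -22)) - 1*(-243939) = (-354 + (-16*(-12) - 5*(-22))) - 1*(-243939) = (-354 + (192 + 110)) + 243939 = (-354 + 302) + 243939 = -52 + 243939 = 243887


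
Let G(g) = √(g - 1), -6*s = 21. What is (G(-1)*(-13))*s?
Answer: 91*I*√2/2 ≈ 64.347*I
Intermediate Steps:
s = -7/2 (s = -⅙*21 = -7/2 ≈ -3.5000)
G(g) = √(-1 + g)
(G(-1)*(-13))*s = (√(-1 - 1)*(-13))*(-7/2) = (√(-2)*(-13))*(-7/2) = ((I*√2)*(-13))*(-7/2) = -13*I*√2*(-7/2) = 91*I*√2/2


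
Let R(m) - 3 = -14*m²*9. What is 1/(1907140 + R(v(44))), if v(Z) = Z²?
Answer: -1/470352953 ≈ -2.1261e-9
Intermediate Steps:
R(m) = 3 - 126*m² (R(m) = 3 - 14*m²*9 = 3 - 126*m²)
1/(1907140 + R(v(44))) = 1/(1907140 + (3 - 126*(44²)²)) = 1/(1907140 + (3 - 126*1936²)) = 1/(1907140 + (3 - 126*3748096)) = 1/(1907140 + (3 - 472260096)) = 1/(1907140 - 472260093) = 1/(-470352953) = -1/470352953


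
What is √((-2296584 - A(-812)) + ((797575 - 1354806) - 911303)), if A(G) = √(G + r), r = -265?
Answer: √(-3765118 - I*√1077) ≈ 0.008 - 1940.4*I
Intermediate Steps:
A(G) = √(-265 + G) (A(G) = √(G - 265) = √(-265 + G))
√((-2296584 - A(-812)) + ((797575 - 1354806) - 911303)) = √((-2296584 - √(-265 - 812)) + ((797575 - 1354806) - 911303)) = √((-2296584 - √(-1077)) + (-557231 - 911303)) = √((-2296584 - I*√1077) - 1468534) = √(-3765118 - I*√1077)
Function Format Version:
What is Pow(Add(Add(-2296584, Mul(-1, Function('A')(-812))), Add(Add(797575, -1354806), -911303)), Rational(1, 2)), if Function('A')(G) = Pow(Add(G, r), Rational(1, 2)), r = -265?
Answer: Pow(Add(-3765118, Mul(-1, I, Pow(1077, Rational(1, 2)))), Rational(1, 2)) ≈ Add(0.008, Mul(-1940.4, I))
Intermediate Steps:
Function('A')(G) = Pow(Add(-265, G), Rational(1, 2)) (Function('A')(G) = Pow(Add(G, -265), Rational(1, 2)) = Pow(Add(-265, G), Rational(1, 2)))
Pow(Add(Add(-2296584, Mul(-1, Function('A')(-812))), Add(Add(797575, -1354806), -911303)), Rational(1, 2)) = Pow(Add(Add(-2296584, Mul(-1, Pow(Add(-265, -812), Rational(1, 2)))), Add(Add(797575, -1354806), -911303)), Rational(1, 2)) = Pow(Add(Add(-2296584, Mul(-1, Pow(-1077, Rational(1, 2)))), Add(-557231, -911303)), Rational(1, 2)) = Pow(Add(Add(-2296584, Mul(-1, Mul(I, Pow(1077, Rational(1, 2))))), -1468534), Rational(1, 2)) = Pow(Add(Add(-2296584, Mul(-1, I, Pow(1077, Rational(1, 2)))), -1468534), Rational(1, 2)) = Pow(Add(-3765118, Mul(-1, I, Pow(1077, Rational(1, 2)))), Rational(1, 2))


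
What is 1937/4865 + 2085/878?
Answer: 11844211/4271470 ≈ 2.7729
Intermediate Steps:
1937/4865 + 2085/878 = 11844211/4271470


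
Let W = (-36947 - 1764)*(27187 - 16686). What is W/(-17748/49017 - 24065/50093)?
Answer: 332711309300678197/689548223 ≈ 4.8251e+8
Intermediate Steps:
W = -406504211 (W = -38711*10501 = -406504211)
W/(-17748/49017 - 24065/50093) = -406504211/(-17748/49017 - 24065/50093) = -406504211/(-17748*1/49017 - 24065*1/50093) = -406504211/(-5916/16339 - 24065/50093) = -406504211/(-689548223/818469527) = -406504211*(-818469527/689548223) = 332711309300678197/689548223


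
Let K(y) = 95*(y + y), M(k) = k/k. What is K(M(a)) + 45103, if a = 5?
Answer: 45293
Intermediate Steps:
M(k) = 1
K(y) = 190*y (K(y) = 95*(2*y) = 190*y)
K(M(a)) + 45103 = 190*1 + 45103 = 190 + 45103 = 45293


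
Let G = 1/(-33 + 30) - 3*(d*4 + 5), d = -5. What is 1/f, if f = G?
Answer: 3/134 ≈ 0.022388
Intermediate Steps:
G = 134/3 (G = 1/(-33 + 30) - 3*(-5*4 + 5) = 1/(-3) - 3*(-20 + 5) = -1/3 - 3*(-15) = -1/3 + 45 = 134/3 ≈ 44.667)
f = 134/3 ≈ 44.667
1/f = 1/(134/3) = 3/134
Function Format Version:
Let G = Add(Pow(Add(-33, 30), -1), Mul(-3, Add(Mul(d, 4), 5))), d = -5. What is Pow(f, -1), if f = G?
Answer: Rational(3, 134) ≈ 0.022388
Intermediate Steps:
G = Rational(134, 3) (G = Add(Pow(Add(-33, 30), -1), Mul(-3, Add(Mul(-5, 4), 5))) = Add(Pow(-3, -1), Mul(-3, Add(-20, 5))) = Add(Rational(-1, 3), Mul(-3, -15)) = Add(Rational(-1, 3), 45) = Rational(134, 3) ≈ 44.667)
f = Rational(134, 3) ≈ 44.667
Pow(f, -1) = Pow(Rational(134, 3), -1) = Rational(3, 134)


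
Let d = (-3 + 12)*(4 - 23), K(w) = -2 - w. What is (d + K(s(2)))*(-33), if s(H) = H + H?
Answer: 5841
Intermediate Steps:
s(H) = 2*H
d = -171 (d = 9*(-19) = -171)
(d + K(s(2)))*(-33) = (-171 + (-2 - 2*2))*(-33) = (-171 + (-2 - 1*4))*(-33) = (-171 + (-2 - 4))*(-33) = (-171 - 6)*(-33) = -177*(-33) = 5841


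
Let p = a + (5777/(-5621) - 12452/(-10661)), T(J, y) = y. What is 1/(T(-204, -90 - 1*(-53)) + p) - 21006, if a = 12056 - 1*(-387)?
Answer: -2230968993229115/106206274483 ≈ -21006.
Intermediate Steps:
a = 12443 (a = 12056 + 387 = 12443)
p = 106523023454/8560783 (p = 12443 + (5777/(-5621) - 12452/(-10661)) = 12443 + (5777*(-1/5621) - 12452*(-1/10661)) = 12443 + (-5777/5621 + 12452/10661) = 12443 + 1200585/8560783 = 106523023454/8560783 ≈ 12443.)
1/(T(-204, -90 - 1*(-53)) + p) - 21006 = 1/((-90 - 1*(-53)) + 106523023454/8560783) - 21006 = 1/((-90 + 53) + 106523023454/8560783) - 21006 = 1/(-37 + 106523023454/8560783) - 21006 = 1/(106206274483/8560783) - 21006 = 8560783/106206274483 - 21006 = -2230968993229115/106206274483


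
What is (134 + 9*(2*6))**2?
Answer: 58564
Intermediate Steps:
(134 + 9*(2*6))**2 = (134 + 9*12)**2 = (134 + 108)**2 = 242**2 = 58564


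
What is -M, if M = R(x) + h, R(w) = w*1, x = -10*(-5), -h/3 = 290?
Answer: 820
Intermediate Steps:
h = -870 (h = -3*290 = -870)
x = 50
R(w) = w
M = -820 (M = 50 - 870 = -820)
-M = -1*(-820) = 820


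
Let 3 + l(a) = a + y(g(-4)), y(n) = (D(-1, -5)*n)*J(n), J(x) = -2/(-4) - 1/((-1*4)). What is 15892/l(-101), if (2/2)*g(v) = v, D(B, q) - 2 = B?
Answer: -15892/107 ≈ -148.52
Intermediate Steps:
D(B, q) = 2 + B
J(x) = ¾ (J(x) = -2*(-¼) - 1/(-4) = ½ - 1*(-¼) = ½ + ¼ = ¾)
g(v) = v
y(n) = 3*n/4 (y(n) = ((2 - 1)*n)*(¾) = (1*n)*(¾) = n*(¾) = 3*n/4)
l(a) = -6 + a (l(a) = -3 + (a + (¾)*(-4)) = -3 + (a - 3) = -3 + (-3 + a) = -6 + a)
15892/l(-101) = 15892/(-6 - 101) = 15892/(-107) = 15892*(-1/107) = -15892/107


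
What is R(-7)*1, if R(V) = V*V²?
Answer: -343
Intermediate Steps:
R(V) = V³
R(-7)*1 = (-7)³*1 = -343*1 = -343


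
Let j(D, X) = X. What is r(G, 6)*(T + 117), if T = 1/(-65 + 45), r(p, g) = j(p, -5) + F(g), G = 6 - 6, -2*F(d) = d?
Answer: -4678/5 ≈ -935.60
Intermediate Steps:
F(d) = -d/2
G = 0
r(p, g) = -5 - g/2
T = -1/20 (T = 1/(-20) = -1/20 ≈ -0.050000)
r(G, 6)*(T + 117) = (-5 - ½*6)*(-1/20 + 117) = (-5 - 3)*(2339/20) = -8*2339/20 = -4678/5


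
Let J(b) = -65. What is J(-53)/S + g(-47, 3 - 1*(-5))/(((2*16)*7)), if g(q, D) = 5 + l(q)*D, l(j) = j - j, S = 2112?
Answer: -125/14784 ≈ -0.0084551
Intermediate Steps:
l(j) = 0
g(q, D) = 5 (g(q, D) = 5 + 0*D = 5 + 0 = 5)
J(-53)/S + g(-47, 3 - 1*(-5))/(((2*16)*7)) = -65/2112 + 5/(((2*16)*7)) = -65*1/2112 + 5/((32*7)) = -65/2112 + 5/224 = -125/14784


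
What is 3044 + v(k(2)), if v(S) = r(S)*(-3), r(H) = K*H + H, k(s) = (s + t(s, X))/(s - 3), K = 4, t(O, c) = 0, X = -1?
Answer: 3074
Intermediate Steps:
k(s) = s/(-3 + s) (k(s) = (s + 0)/(s - 3) = s/(-3 + s))
r(H) = 5*H (r(H) = 4*H + H = 5*H)
v(S) = -15*S (v(S) = (5*S)*(-3) = -15*S)
3044 + v(k(2)) = 3044 - 30/(-3 + 2) = 3044 - 30/(-1) = 3044 - 30*(-1) = 3044 - 15*(-2) = 3044 + 30 = 3074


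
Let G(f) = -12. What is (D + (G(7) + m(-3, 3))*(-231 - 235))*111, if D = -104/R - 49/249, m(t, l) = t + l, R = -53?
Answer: 2731374151/4399 ≈ 6.2091e+5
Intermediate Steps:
m(t, l) = l + t
D = 23299/13197 (D = -104/(-53) - 49/249 = -104*(-1/53) - 49*1/249 = 104/53 - 49/249 = 23299/13197 ≈ 1.7655)
(D + (G(7) + m(-3, 3))*(-231 - 235))*111 = (23299/13197 + (-12 + (3 - 3))*(-231 - 235))*111 = (23299/13197 + (-12 + 0)*(-466))*111 = (23299/13197 - 12*(-466))*111 = (23299/13197 + 5592)*111 = (73820923/13197)*111 = 2731374151/4399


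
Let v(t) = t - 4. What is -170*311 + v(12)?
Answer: -52862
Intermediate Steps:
v(t) = -4 + t
-170*311 + v(12) = -170*311 + (-4 + 12) = -52870 + 8 = -52862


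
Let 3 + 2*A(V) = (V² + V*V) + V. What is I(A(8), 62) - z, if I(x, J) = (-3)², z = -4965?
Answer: 4974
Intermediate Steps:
A(V) = -3/2 + V² + V/2 (A(V) = -3/2 + ((V² + V*V) + V)/2 = -3/2 + ((V² + V²) + V)/2 = -3/2 + (2*V² + V)/2 = -3/2 + (V + 2*V²)/2 = -3/2 + (V² + V/2) = -3/2 + V² + V/2)
I(x, J) = 9
I(A(8), 62) - z = 9 - 1*(-4965) = 9 + 4965 = 4974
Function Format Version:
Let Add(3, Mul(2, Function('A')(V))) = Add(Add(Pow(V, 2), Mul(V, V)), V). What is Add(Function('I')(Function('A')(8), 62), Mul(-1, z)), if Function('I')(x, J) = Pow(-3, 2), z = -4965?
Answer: 4974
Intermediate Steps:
Function('A')(V) = Add(Rational(-3, 2), Pow(V, 2), Mul(Rational(1, 2), V)) (Function('A')(V) = Add(Rational(-3, 2), Mul(Rational(1, 2), Add(Add(Pow(V, 2), Mul(V, V)), V))) = Add(Rational(-3, 2), Mul(Rational(1, 2), Add(Add(Pow(V, 2), Pow(V, 2)), V))) = Add(Rational(-3, 2), Mul(Rational(1, 2), Add(Mul(2, Pow(V, 2)), V))) = Add(Rational(-3, 2), Mul(Rational(1, 2), Add(V, Mul(2, Pow(V, 2))))) = Add(Rational(-3, 2), Add(Pow(V, 2), Mul(Rational(1, 2), V))) = Add(Rational(-3, 2), Pow(V, 2), Mul(Rational(1, 2), V)))
Function('I')(x, J) = 9
Add(Function('I')(Function('A')(8), 62), Mul(-1, z)) = Add(9, Mul(-1, -4965)) = Add(9, 4965) = 4974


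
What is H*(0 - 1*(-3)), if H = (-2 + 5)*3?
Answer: 27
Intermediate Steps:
H = 9 (H = 3*3 = 9)
H*(0 - 1*(-3)) = 9*(0 - 1*(-3)) = 9*(0 + 3) = 9*3 = 27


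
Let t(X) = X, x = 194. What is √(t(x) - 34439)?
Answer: 3*I*√3805 ≈ 185.05*I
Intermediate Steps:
√(t(x) - 34439) = √(194 - 34439) = √(-34245) = 3*I*√3805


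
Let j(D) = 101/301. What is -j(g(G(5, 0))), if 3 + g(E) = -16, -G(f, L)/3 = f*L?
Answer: -101/301 ≈ -0.33555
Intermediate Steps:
G(f, L) = -3*L*f (G(f, L) = -3*f*L = -3*L*f)
g(E) = -19 (g(E) = -3 - 16 = -19)
j(D) = 101/301 (j(D) = 101*(1/301) = 101/301)
-j(g(G(5, 0))) = -1*101/301 = -101/301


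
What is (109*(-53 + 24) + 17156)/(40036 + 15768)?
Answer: 13995/55804 ≈ 0.25079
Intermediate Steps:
(109*(-53 + 24) + 17156)/(40036 + 15768) = (109*(-29) + 17156)/55804 = (-3161 + 17156)*(1/55804) = 13995*(1/55804) = 13995/55804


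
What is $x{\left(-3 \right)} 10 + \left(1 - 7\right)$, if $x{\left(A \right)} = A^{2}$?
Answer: $84$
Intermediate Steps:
$x{\left(-3 \right)} 10 + \left(1 - 7\right) = \left(-3\right)^{2} \cdot 10 + \left(1 - 7\right) = 9 \cdot 10 - 6 = 90 - 6 = 84$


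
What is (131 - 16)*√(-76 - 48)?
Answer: 230*I*√31 ≈ 1280.6*I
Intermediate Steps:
(131 - 16)*√(-76 - 48) = 115*√(-124) = 115*(2*I*√31) = 230*I*√31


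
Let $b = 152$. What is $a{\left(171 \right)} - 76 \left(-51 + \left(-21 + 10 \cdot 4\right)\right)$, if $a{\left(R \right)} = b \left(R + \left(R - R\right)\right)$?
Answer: $28424$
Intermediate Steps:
$a{\left(R \right)} = 152 R$ ($a{\left(R \right)} = 152 \left(R + \left(R - R\right)\right) = 152 \left(R + 0\right) = 152 R$)
$a{\left(171 \right)} - 76 \left(-51 + \left(-21 + 10 \cdot 4\right)\right) = 152 \cdot 171 - 76 \left(-51 + \left(-21 + 10 \cdot 4\right)\right) = 25992 - 76 \left(-51 + \left(-21 + 40\right)\right) = 25992 - 76 \left(-51 + 19\right) = 25992 - -2432 = 25992 + 2432 = 28424$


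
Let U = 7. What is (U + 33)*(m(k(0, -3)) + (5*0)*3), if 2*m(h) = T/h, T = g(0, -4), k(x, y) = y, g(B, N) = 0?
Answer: 0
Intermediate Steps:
T = 0
m(h) = 0 (m(h) = (0/h)/2 = (½)*0 = 0)
(U + 33)*(m(k(0, -3)) + (5*0)*3) = (7 + 33)*(0 + (5*0)*3) = 40*(0 + 0*3) = 40*(0 + 0) = 40*0 = 0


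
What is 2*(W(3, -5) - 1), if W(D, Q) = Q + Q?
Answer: -22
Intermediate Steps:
W(D, Q) = 2*Q
2*(W(3, -5) - 1) = 2*(2*(-5) - 1) = 2*(-10 - 1) = 2*(-11) = -22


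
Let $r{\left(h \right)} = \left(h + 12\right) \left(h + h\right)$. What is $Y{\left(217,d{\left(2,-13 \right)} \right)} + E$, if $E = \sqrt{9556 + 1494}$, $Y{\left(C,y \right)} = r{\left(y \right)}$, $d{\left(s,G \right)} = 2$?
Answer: $56 + 5 \sqrt{442} \approx 161.12$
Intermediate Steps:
$r{\left(h \right)} = 2 h \left(12 + h\right)$ ($r{\left(h \right)} = \left(12 + h\right) 2 h = 2 h \left(12 + h\right)$)
$Y{\left(C,y \right)} = 2 y \left(12 + y\right)$
$E = 5 \sqrt{442}$ ($E = \sqrt{11050} = 5 \sqrt{442} \approx 105.12$)
$Y{\left(217,d{\left(2,-13 \right)} \right)} + E = 2 \cdot 2 \left(12 + 2\right) + 5 \sqrt{442} = 2 \cdot 2 \cdot 14 + 5 \sqrt{442} = 56 + 5 \sqrt{442}$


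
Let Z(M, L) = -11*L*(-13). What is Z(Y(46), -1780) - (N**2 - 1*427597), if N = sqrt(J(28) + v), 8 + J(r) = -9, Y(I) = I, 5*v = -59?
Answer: 865429/5 ≈ 1.7309e+5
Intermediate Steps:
v = -59/5 (v = (1/5)*(-59) = -59/5 ≈ -11.800)
Z(M, L) = 143*L
J(r) = -17 (J(r) = -8 - 9 = -17)
N = 12*I*sqrt(5)/5 (N = sqrt(-17 - 59/5) = sqrt(-144/5) = 12*I*sqrt(5)/5 ≈ 5.3666*I)
Z(Y(46), -1780) - (N**2 - 1*427597) = 143*(-1780) - ((12*I*sqrt(5)/5)**2 - 1*427597) = -254540 - (-144/5 - 427597) = -254540 - 1*(-2138129/5) = -254540 + 2138129/5 = 865429/5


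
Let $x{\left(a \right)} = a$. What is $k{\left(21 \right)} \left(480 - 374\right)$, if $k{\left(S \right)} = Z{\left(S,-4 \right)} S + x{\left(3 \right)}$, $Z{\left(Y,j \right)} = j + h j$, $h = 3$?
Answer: $-35298$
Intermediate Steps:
$Z{\left(Y,j \right)} = 4 j$ ($Z{\left(Y,j \right)} = j + 3 j = 4 j$)
$k{\left(S \right)} = 3 - 16 S$ ($k{\left(S \right)} = 4 \left(-4\right) S + 3 = - 16 S + 3 = 3 - 16 S$)
$k{\left(21 \right)} \left(480 - 374\right) = \left(3 - 336\right) \left(480 - 374\right) = \left(3 - 336\right) 106 = \left(-333\right) 106 = -35298$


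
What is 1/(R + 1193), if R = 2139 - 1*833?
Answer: 1/2499 ≈ 0.00040016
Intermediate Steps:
R = 1306 (R = 2139 - 833 = 1306)
1/(R + 1193) = 1/(1306 + 1193) = 1/2499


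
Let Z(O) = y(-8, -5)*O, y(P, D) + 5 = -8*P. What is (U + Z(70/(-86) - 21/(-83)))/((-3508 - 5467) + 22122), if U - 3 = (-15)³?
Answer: -12152786/46921643 ≈ -0.25900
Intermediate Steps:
y(P, D) = -5 - 8*P
Z(O) = 59*O (Z(O) = (-5 - 8*(-8))*O = (-5 + 64)*O = 59*O)
U = -3372 (U = 3 + (-15)³ = 3 - 3375 = -3372)
(U + Z(70/(-86) - 21/(-83)))/((-3508 - 5467) + 22122) = (-3372 + 59*(70/(-86) - 21/(-83)))/((-3508 - 5467) + 22122) = (-3372 + 59*(70*(-1/86) - 21*(-1/83)))/(-8975 + 22122) = (-3372 + 59*(-35/43 + 21/83))/13147 = (-3372 + 59*(-2002/3569))*(1/13147) = (-3372 - 118118/3569)*(1/13147) = -12152786/3569*1/13147 = -12152786/46921643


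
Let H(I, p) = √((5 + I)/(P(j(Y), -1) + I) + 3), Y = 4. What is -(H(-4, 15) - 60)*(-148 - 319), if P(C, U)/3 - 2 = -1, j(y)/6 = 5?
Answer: -28020 + 467*√2 ≈ -27360.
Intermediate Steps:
j(y) = 30 (j(y) = 6*5 = 30)
P(C, U) = 3 (P(C, U) = 6 + 3*(-1) = 6 - 3 = 3)
H(I, p) = √(3 + (5 + I)/(3 + I)) (H(I, p) = √((5 + I)/(3 + I) + 3) = √(3 + (5 + I)/(3 + I)))
-(H(-4, 15) - 60)*(-148 - 319) = -(√2*√((7 + 2*(-4))/(3 - 4)) - 60)*(-148 - 319) = -(√2*√((7 - 8)/(-1)) - 60)*(-467) = -(√2*√(-1*(-1)) - 60)*(-467) = -(√2*√1 - 60)*(-467) = -(√2*1 - 60)*(-467) = -(√2 - 60)*(-467) = -(-60 + √2)*(-467) = -(28020 - 467*√2) = -28020 + 467*√2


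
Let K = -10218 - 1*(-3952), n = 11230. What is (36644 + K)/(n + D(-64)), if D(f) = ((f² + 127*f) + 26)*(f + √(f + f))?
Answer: 677464841/6139283467 + 81129512*I*√2/6139283467 ≈ 0.11035 + 0.018689*I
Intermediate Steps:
K = -6266 (K = -10218 + 3952 = -6266)
D(f) = (f + √2*√f)*(26 + f² + 127*f) (D(f) = (26 + f² + 127*f)*(f + √(2*f)) = (26 + f² + 127*f)*(f + √2*√f) = (f + √2*√f)*(26 + f² + 127*f))
(36644 + K)/(n + D(-64)) = (36644 - 6266)/(11230 + ((-64)³ + 26*(-64) + 127*(-64)² + √2*(-64)^(5/2) + 26*√2*√(-64) + 127*√2*(-64)^(3/2))) = 30378/(11230 + (-262144 - 1664 + 127*4096 + √2*(32768*I) + 26*√2*(8*I) + 127*√2*(-512*I))) = 30378/(11230 + (-262144 - 1664 + 520192 + 32768*I*√2 + 208*I*√2 - 65024*I*√2)) = 30378/(11230 + (256384 - 32048*I*√2)) = 30378/(267614 - 32048*I*√2)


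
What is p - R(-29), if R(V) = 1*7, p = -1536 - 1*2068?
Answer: -3611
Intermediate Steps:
p = -3604 (p = -1536 - 2068 = -3604)
R(V) = 7
p - R(-29) = -3604 - 1*7 = -3604 - 7 = -3611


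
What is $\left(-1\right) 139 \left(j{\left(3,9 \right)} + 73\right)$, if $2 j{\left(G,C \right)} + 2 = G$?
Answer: $- \frac{20433}{2} \approx -10217.0$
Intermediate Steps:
$j{\left(G,C \right)} = -1 + \frac{G}{2}$
$\left(-1\right) 139 \left(j{\left(3,9 \right)} + 73\right) = \left(-1\right) 139 \left(\left(-1 + \frac{1}{2} \cdot 3\right) + 73\right) = - 139 \left(\left(-1 + \frac{3}{2}\right) + 73\right) = - 139 \left(\frac{1}{2} + 73\right) = \left(-139\right) \frac{147}{2} = - \frac{20433}{2}$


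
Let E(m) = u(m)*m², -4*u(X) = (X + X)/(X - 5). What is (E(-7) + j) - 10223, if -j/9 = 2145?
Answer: -709015/24 ≈ -29542.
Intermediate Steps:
j = -19305 (j = -9*2145 = -19305)
u(X) = -X/(2*(-5 + X)) (u(X) = -(X + X)/(4*(X - 5)) = -2*X/(4*(-5 + X)) = -X/(2*(-5 + X)))
E(m) = -m³/(-10 + 2*m) (E(m) = (-m/(-10 + 2*m))*m² = -m³/(-10 + 2*m))
(E(-7) + j) - 10223 = (-1*(-7)³/(-10 + 2*(-7)) - 19305) - 10223 = (-1*(-343)/(-10 - 14) - 19305) - 10223 = (-1*(-343)/(-24) - 19305) - 10223 = (-1*(-343)*(-1/24) - 19305) - 10223 = (-343/24 - 19305) - 10223 = -463663/24 - 10223 = -709015/24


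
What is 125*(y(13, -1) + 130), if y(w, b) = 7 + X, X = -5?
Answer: 16500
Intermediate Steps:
y(w, b) = 2 (y(w, b) = 7 - 5 = 2)
125*(y(13, -1) + 130) = 125*(2 + 130) = 125*132 = 16500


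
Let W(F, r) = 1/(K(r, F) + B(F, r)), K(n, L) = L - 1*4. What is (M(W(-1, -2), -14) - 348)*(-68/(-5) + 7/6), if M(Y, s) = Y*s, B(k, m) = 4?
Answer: -73981/15 ≈ -4932.1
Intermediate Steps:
K(n, L) = -4 + L (K(n, L) = L - 4 = -4 + L)
W(F, r) = 1/F (W(F, r) = 1/((-4 + F) + 4) = 1/F)
(M(W(-1, -2), -14) - 348)*(-68/(-5) + 7/6) = (-14/(-1) - 348)*(-68/(-5) + 7/6) = (-1*(-14) - 348)*(-68*(-⅕) + 7*(⅙)) = (14 - 348)*(68/5 + 7/6) = -334*443/30 = -73981/15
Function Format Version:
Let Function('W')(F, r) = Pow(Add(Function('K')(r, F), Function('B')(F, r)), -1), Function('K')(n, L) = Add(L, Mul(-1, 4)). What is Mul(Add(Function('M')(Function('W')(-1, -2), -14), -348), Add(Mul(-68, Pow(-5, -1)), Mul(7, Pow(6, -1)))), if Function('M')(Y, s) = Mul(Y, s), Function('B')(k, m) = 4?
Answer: Rational(-73981, 15) ≈ -4932.1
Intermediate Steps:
Function('K')(n, L) = Add(-4, L) (Function('K')(n, L) = Add(L, -4) = Add(-4, L))
Function('W')(F, r) = Pow(F, -1) (Function('W')(F, r) = Pow(Add(Add(-4, F), 4), -1) = Pow(F, -1))
Mul(Add(Function('M')(Function('W')(-1, -2), -14), -348), Add(Mul(-68, Pow(-5, -1)), Mul(7, Pow(6, -1)))) = Mul(Add(Mul(Pow(-1, -1), -14), -348), Add(Mul(-68, Pow(-5, -1)), Mul(7, Pow(6, -1)))) = Mul(Add(Mul(-1, -14), -348), Add(Mul(-68, Rational(-1, 5)), Mul(7, Rational(1, 6)))) = Mul(Add(14, -348), Add(Rational(68, 5), Rational(7, 6))) = Mul(-334, Rational(443, 30)) = Rational(-73981, 15)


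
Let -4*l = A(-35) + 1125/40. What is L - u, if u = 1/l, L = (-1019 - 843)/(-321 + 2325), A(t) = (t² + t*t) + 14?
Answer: -18529283/19976874 ≈ -0.92754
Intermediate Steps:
A(t) = 14 + 2*t² (A(t) = (t² + t²) + 14 = 2*t² + 14 = 14 + 2*t²)
l = -19937/32 (l = -((14 + 2*(-35)²) + 1125/40)/4 = -((14 + 2*1225) + 1125*(1/40))/4 = -((14 + 2450) + 225/8)/4 = -(2464 + 225/8)/4 = -¼*19937/8 = -19937/32 ≈ -623.03)
L = -931/1002 (L = -1862/2004 = -1862*1/2004 = -931/1002 ≈ -0.92914)
u = -32/19937 (u = 1/(-19937/32) = -32/19937 ≈ -0.0016051)
L - u = -931/1002 - 1*(-32/19937) = -931/1002 + 32/19937 = -18529283/19976874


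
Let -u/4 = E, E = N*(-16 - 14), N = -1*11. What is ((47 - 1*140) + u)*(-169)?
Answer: 238797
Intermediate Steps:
N = -11
E = 330 (E = -11*(-16 - 14) = -11*(-30) = 330)
u = -1320 (u = -4*330 = -1320)
((47 - 1*140) + u)*(-169) = ((47 - 1*140) - 1320)*(-169) = ((47 - 140) - 1320)*(-169) = (-93 - 1320)*(-169) = -1413*(-169) = 238797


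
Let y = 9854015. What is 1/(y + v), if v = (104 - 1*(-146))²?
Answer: 1/9916515 ≈ 1.0084e-7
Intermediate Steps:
v = 62500 (v = (104 + 146)² = 250² = 62500)
1/(y + v) = 1/(9854015 + 62500) = 1/9916515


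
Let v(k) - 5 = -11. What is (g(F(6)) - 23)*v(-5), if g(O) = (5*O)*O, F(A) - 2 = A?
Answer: -1782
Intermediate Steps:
F(A) = 2 + A
g(O) = 5*O²
v(k) = -6 (v(k) = 5 - 11 = -6)
(g(F(6)) - 23)*v(-5) = (5*(2 + 6)² - 23)*(-6) = (5*8² - 23)*(-6) = (5*64 - 23)*(-6) = (320 - 23)*(-6) = 297*(-6) = -1782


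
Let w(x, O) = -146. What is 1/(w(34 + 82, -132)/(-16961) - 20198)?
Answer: -16961/342578132 ≈ -4.9510e-5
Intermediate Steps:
1/(w(34 + 82, -132)/(-16961) - 20198) = 1/(-146/(-16961) - 20198) = 1/(-146*(-1/16961) - 20198) = 1/(146/16961 - 20198) = 1/(-342578132/16961) = -16961/342578132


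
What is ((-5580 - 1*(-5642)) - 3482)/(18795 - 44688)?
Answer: 380/2877 ≈ 0.13208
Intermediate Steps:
((-5580 - 1*(-5642)) - 3482)/(18795 - 44688) = ((-5580 + 5642) - 3482)/(-25893) = (62 - 3482)*(-1/25893) = -3420*(-1/25893) = 380/2877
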